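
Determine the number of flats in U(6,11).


Flats of U(6,11): every subset of size < 6 is a flat, plus E itself.
Count = C(11,0) + C(11,1) + C(11,2) + C(11,3) + C(11,4) + C(11,5) + 1
     = 1 + 11 + 55 + 165 + 330 + 462 + 1
     = 1025.

1025


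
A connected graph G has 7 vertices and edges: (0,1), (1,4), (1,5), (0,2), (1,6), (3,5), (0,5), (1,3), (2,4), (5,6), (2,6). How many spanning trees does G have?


By Kirchhoff's matrix tree theorem, the number of spanning trees equals
the determinant of any cofactor of the Laplacian matrix L.
G has 7 vertices and 11 edges.
Computing the (6 x 6) cofactor determinant gives 171.

171


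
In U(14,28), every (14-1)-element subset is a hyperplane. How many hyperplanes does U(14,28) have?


Hyperplanes of U(14,28) are flats of rank 13.
In a uniform matroid, these are exactly the (13)-element subsets.
Count = C(28,13) = 28! / (13! * 15!) = 37442160.

37442160


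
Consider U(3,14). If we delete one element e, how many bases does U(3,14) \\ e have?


Deleting e from U(3,14) gives U(3,13) since n > r.
Bases of U(3,13) = C(13,3) = (13 * 12 * 11) / (1 * 2 * 3) = 286.

286


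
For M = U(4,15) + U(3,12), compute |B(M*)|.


(M1+M2)* = M1* + M2*.
M1* = U(11,15), bases: C(15,11) = 1365.
M2* = U(9,12), bases: C(12,9) = 220.
|B(M*)| = 1365 * 220 = 300300.

300300


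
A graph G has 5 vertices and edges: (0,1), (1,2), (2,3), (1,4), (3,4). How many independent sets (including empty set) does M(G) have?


An independent set in a graphic matroid is an acyclic edge subset.
G has 5 vertices and 5 edges.
Enumerate all 2^5 = 32 subsets, checking for acyclicity.
Total independent sets = 30.

30


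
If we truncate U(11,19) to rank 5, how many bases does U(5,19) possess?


Truncating U(11,19) to rank 5 gives U(5,19).
Bases of U(5,19) are all 5-element subsets of 19 elements.
Number of bases = (19 choose 5) = 11628.

11628


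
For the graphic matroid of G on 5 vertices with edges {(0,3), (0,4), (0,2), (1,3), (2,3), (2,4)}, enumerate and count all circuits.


A circuit in a graphic matroid = edge set of a simple cycle.
G has 5 vertices and 6 edges.
Enumerating all minimal edge subsets forming cycles...
Total circuits found: 3.

3


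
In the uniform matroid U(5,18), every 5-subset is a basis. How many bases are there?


Bases of U(5,18) are all 5-element subsets of the 18-element ground set.
Number of bases = C(18,5).
(18 choose 5) = 8568.

8568


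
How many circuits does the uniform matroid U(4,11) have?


In U(4,11), circuits are the (5)-element subsets.
Any set of 5 elements is dependent, and removing any one element gives
an independent set of size 4, so it is a minimal dependent set.
Number of circuits = C(11,5) = 462.

462


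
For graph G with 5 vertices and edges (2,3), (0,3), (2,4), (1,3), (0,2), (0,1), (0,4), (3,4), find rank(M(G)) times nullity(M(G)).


r(M) = |V| - c = 5 - 1 = 4.
nullity = |E| - r(M) = 8 - 4 = 4.
Product = 4 * 4 = 16.

16


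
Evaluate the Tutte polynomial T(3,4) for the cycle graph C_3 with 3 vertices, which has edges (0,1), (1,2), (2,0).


T(C_3; x,y) = x + x^2 + ... + x^(2) + y.
T(3,4) = 3^1 + 3^2 + 4
= 3 + 9 + 4
= 16.

16


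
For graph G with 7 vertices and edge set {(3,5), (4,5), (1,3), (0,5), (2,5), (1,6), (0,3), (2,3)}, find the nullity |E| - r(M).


Cycle rank (nullity) = |E| - r(M) = |E| - (|V| - c).
|E| = 8, |V| = 7, c = 1.
Nullity = 8 - (7 - 1) = 8 - 6 = 2.

2


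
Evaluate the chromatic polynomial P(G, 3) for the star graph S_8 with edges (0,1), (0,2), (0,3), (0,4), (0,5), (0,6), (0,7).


P(tree, k) = k * (k-1)^(7) for any tree on 8 vertices.
P(3) = 3 * 2^7 = 3 * 128 = 384.

384


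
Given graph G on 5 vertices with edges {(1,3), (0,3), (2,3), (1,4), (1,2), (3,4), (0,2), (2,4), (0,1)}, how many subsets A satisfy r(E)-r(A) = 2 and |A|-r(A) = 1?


R(x,y) = sum over A in 2^E of x^(r(E)-r(A)) * y^(|A|-r(A)).
G has 5 vertices, 9 edges. r(E) = 4.
Enumerate all 2^9 = 512 subsets.
Count subsets with r(E)-r(A)=2 and |A|-r(A)=1: 7.

7


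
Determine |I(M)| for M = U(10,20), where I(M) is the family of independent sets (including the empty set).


Independent sets of U(10,20) are all subsets of size <= 10.
Count = C(20,0) + C(20,1) + C(20,2) + C(20,3) + C(20,4) + C(20,5) + C(20,6) + C(20,7) + C(20,8) + C(20,9) + C(20,10)
     = 1 + 20 + 190 + 1140 + 4845 + 15504 + 38760 + 77520 + 125970 + 167960 + 184756
     = 616666.

616666


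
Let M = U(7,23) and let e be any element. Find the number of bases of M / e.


Contracting e from U(7,23) gives U(6,22).
Bases of U(6,22) = C(22,6) = 74613.

74613


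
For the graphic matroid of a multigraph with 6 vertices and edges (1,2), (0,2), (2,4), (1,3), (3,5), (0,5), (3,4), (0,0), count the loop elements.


In a graphic matroid, a loop is a self-loop edge (u,u) with rank 0.
Examining all 8 edges for self-loops...
Self-loops found: (0,0)
Number of loops = 1.

1


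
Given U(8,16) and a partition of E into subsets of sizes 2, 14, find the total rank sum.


r(Ai) = min(|Ai|, 8) for each part.
Sum = min(2,8) + min(14,8)
    = 2 + 8
    = 10.

10


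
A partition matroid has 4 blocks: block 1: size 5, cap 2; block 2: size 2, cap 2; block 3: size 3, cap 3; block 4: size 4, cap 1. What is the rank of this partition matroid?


Rank of a partition matroid = sum of min(|Si|, ci) for each block.
= min(5,2) + min(2,2) + min(3,3) + min(4,1)
= 2 + 2 + 3 + 1
= 8.

8


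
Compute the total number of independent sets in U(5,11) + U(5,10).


For a direct sum, |I(M1+M2)| = |I(M1)| * |I(M2)|.
|I(U(5,11))| = sum C(11,k) for k=0..5 = 1024.
|I(U(5,10))| = sum C(10,k) for k=0..5 = 638.
Total = 1024 * 638 = 653312.

653312


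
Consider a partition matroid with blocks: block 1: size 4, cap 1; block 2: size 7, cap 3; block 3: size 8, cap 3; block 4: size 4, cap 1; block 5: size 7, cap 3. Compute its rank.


Rank of a partition matroid = sum of min(|Si|, ci) for each block.
= min(4,1) + min(7,3) + min(8,3) + min(4,1) + min(7,3)
= 1 + 3 + 3 + 1 + 3
= 11.

11


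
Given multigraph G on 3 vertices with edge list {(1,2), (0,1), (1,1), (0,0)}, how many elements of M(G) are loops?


In a graphic matroid, a loop is a self-loop edge (u,u) with rank 0.
Examining all 4 edges for self-loops...
Self-loops found: (1,1), (0,0)
Number of loops = 2.

2


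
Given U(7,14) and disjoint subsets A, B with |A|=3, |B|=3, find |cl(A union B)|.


|A union B| = 3 + 3 = 6 (disjoint).
In U(7,14), cl(S) = S if |S| < 7, else cl(S) = E.
Since 6 < 7, cl(A union B) = A union B.
|cl(A union B)| = 6.

6


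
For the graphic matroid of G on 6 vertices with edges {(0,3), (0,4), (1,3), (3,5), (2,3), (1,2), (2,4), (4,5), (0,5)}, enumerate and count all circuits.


A circuit in a graphic matroid = edge set of a simple cycle.
G has 6 vertices and 9 edges.
Enumerating all minimal edge subsets forming cycles...
Total circuits found: 12.

12


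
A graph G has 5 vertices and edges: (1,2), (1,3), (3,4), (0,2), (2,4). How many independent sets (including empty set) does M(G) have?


An independent set in a graphic matroid is an acyclic edge subset.
G has 5 vertices and 5 edges.
Enumerate all 2^5 = 32 subsets, checking for acyclicity.
Total independent sets = 30.

30


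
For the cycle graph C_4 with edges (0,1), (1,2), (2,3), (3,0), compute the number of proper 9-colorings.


P(C_4, k) = (k-1)^4 + (-1)^4*(k-1).
P(9) = (8)^4 + 8
= 4096 + 8 = 4104.

4104


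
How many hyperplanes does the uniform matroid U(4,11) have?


Hyperplanes of U(4,11) are flats of rank 3.
In a uniform matroid, these are exactly the (3)-element subsets.
Count = (11 choose 3) = 165.

165


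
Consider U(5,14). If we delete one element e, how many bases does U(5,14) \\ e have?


Deleting e from U(5,14) gives U(5,13) since n > r.
Bases of U(5,13) = (13 choose 5) = 1287.

1287


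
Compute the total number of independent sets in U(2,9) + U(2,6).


For a direct sum, |I(M1+M2)| = |I(M1)| * |I(M2)|.
|I(U(2,9))| = sum C(9,k) for k=0..2 = 46.
|I(U(2,6))| = sum C(6,k) for k=0..2 = 22.
Total = 46 * 22 = 1012.

1012


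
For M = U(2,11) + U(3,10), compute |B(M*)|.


(M1+M2)* = M1* + M2*.
M1* = U(9,11), bases: C(11,9) = 55.
M2* = U(7,10), bases: C(10,7) = 120.
|B(M*)| = 55 * 120 = 6600.

6600


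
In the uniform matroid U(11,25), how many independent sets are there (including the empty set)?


Independent sets of U(11,25) are all subsets of size <= 11.
Count = C(25,0) + C(25,1) + C(25,2) + C(25,3) + C(25,4) + C(25,5) + C(25,6) + C(25,7) + C(25,8) + C(25,9) + C(25,10) + C(25,11)
     = 1 + 25 + 300 + 2300 + 12650 + 53130 + 177100 + 480700 + 1081575 + 2042975 + 3268760 + 4457400
     = 11576916.

11576916


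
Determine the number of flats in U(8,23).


Flats of U(8,23): every subset of size < 8 is a flat, plus E itself.
Count = C(23,0) + C(23,1) + C(23,2) + C(23,3) + C(23,4) + C(23,5) + C(23,6) + C(23,7) + 1
     = 1 + 23 + 253 + 1771 + 8855 + 33649 + 100947 + 245157 + 1
     = 390657.

390657


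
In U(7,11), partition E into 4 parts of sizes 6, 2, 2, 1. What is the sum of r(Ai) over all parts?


r(Ai) = min(|Ai|, 7) for each part.
Sum = min(6,7) + min(2,7) + min(2,7) + min(1,7)
    = 6 + 2 + 2 + 1
    = 11.

11


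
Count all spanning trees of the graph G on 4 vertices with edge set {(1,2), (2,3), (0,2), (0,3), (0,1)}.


By Kirchhoff's matrix tree theorem, the number of spanning trees equals
the determinant of any cofactor of the Laplacian matrix L.
G has 4 vertices and 5 edges.
Computing the (3 x 3) cofactor determinant gives 8.

8


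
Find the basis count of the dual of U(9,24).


The dual of U(r,n) is U(n-r, n) = U(15,24).
Bases of U(15,24) are all (15)-element subsets.
|B(M*)| = (24 choose 15) = 1307504.

1307504


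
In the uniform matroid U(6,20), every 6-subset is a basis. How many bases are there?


Bases of U(6,20) are all 6-element subsets of the 20-element ground set.
Number of bases = C(20,6).
(20 choose 6) = 38760.

38760


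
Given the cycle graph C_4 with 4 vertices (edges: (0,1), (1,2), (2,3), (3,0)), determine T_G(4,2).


T(C_4; x,y) = x + x^2 + ... + x^(3) + y.
T(4,2) = 4^1 + 4^2 + 4^3 + 2
= 4 + 16 + 64 + 2
= 86.

86


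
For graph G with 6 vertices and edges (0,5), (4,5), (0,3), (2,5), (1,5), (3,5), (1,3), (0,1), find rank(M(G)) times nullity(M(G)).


r(M) = |V| - c = 6 - 1 = 5.
nullity = |E| - r(M) = 8 - 5 = 3.
Product = 5 * 3 = 15.

15


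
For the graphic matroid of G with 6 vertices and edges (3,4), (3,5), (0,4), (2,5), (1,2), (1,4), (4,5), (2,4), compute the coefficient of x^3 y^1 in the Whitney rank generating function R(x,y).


R(x,y) = sum over A in 2^E of x^(r(E)-r(A)) * y^(|A|-r(A)).
G has 6 vertices, 8 edges. r(E) = 5.
Enumerate all 2^8 = 256 subsets.
Count subsets with r(E)-r(A)=3 and |A|-r(A)=1: 3.

3


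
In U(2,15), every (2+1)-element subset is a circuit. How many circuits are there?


In U(2,15), circuits are the (3)-element subsets.
Any set of 3 elements is dependent, and removing any one element gives
an independent set of size 2, so it is a minimal dependent set.
Number of circuits = C(15,3) = 15! / (3! * 12!) = 455.

455


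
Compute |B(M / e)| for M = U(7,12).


Contracting e from U(7,12) gives U(6,11).
Bases of U(6,11) = C(11,6) = 11! / (6! * 5!) = 462.

462


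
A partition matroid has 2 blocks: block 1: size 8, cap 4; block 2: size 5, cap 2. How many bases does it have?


A basis picks exactly ci elements from block i.
Number of bases = product of C(|Si|, ci).
= C(8,4) * C(5,2)
= 70 * 10
= 700.

700


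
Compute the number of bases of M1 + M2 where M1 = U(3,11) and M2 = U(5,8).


Bases of a direct sum M1 + M2: |B| = |B(M1)| * |B(M2)|.
|B(U(3,11))| = C(11,3) = 165.
|B(U(5,8))| = C(8,5) = 56.
Total bases = 165 * 56 = 9240.

9240


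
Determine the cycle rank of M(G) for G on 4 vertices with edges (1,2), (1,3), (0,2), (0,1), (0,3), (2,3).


Cycle rank (nullity) = |E| - r(M) = |E| - (|V| - c).
|E| = 6, |V| = 4, c = 1.
Nullity = 6 - (4 - 1) = 6 - 3 = 3.

3


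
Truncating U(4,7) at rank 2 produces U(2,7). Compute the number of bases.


Truncating U(4,7) to rank 2 gives U(2,7).
Bases of U(2,7) are all 2-element subsets of 7 elements.
Number of bases = (7 choose 2) = 21.

21


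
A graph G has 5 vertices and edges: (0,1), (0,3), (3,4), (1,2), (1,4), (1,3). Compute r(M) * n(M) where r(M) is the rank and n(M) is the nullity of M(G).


r(M) = |V| - c = 5 - 1 = 4.
nullity = |E| - r(M) = 6 - 4 = 2.
Product = 4 * 2 = 8.

8


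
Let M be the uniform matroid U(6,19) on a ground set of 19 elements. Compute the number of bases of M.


Bases of U(6,19) are all 6-element subsets of the 19-element ground set.
Number of bases = C(19,6).
C(19,6) = 27132.

27132


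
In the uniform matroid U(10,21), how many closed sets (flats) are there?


Flats of U(10,21): every subset of size < 10 is a flat, plus E itself.
Count = C(21,0) + C(21,1) + C(21,2) + C(21,3) + C(21,4) + C(21,5) + C(21,6) + C(21,7) + C(21,8) + C(21,9) + 1
     = 1 + 21 + 210 + 1330 + 5985 + 20349 + 54264 + 116280 + 203490 + 293930 + 1
     = 695861.

695861


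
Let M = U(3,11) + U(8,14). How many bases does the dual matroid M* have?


(M1+M2)* = M1* + M2*.
M1* = U(8,11), bases: C(11,8) = 165.
M2* = U(6,14), bases: C(14,6) = 3003.
|B(M*)| = 165 * 3003 = 495495.

495495


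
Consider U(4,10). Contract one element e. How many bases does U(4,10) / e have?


Contracting e from U(4,10) gives U(3,9).
Bases of U(3,9) = C(9,3) = 9! / (3! * 6!) = 84.

84


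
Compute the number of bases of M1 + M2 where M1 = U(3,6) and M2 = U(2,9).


Bases of a direct sum M1 + M2: |B| = |B(M1)| * |B(M2)|.
|B(U(3,6))| = C(6,3) = 20.
|B(U(2,9))| = C(9,2) = 36.
Total bases = 20 * 36 = 720.

720


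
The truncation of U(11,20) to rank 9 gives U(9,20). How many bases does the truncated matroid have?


Truncating U(11,20) to rank 9 gives U(9,20).
Bases of U(9,20) are all 9-element subsets of 20 elements.
Number of bases = C(20,9) = 20! / (9! * 11!) = 167960.

167960


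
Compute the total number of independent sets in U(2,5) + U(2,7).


For a direct sum, |I(M1+M2)| = |I(M1)| * |I(M2)|.
|I(U(2,5))| = sum C(5,k) for k=0..2 = 16.
|I(U(2,7))| = sum C(7,k) for k=0..2 = 29.
Total = 16 * 29 = 464.

464


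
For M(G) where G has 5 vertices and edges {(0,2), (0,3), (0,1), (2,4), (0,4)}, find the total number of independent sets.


An independent set in a graphic matroid is an acyclic edge subset.
G has 5 vertices and 5 edges.
Enumerate all 2^5 = 32 subsets, checking for acyclicity.
Total independent sets = 28.

28


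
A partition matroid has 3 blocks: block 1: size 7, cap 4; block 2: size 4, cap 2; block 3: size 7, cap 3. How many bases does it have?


A basis picks exactly ci elements from block i.
Number of bases = product of C(|Si|, ci).
= C(7,4) * C(4,2) * C(7,3)
= 35 * 6 * 35
= 7350.

7350


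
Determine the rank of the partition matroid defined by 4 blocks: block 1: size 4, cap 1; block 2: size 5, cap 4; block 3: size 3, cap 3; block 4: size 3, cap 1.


Rank of a partition matroid = sum of min(|Si|, ci) for each block.
= min(4,1) + min(5,4) + min(3,3) + min(3,1)
= 1 + 4 + 3 + 1
= 9.

9


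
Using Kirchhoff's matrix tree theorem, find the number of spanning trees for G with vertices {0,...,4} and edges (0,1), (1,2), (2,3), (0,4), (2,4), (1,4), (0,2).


By Kirchhoff's matrix tree theorem, the number of spanning trees equals
the determinant of any cofactor of the Laplacian matrix L.
G has 5 vertices and 7 edges.
Computing the (4 x 4) cofactor determinant gives 16.

16


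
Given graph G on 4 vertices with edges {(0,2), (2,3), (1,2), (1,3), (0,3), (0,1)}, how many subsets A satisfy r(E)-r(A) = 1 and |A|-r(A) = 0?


R(x,y) = sum over A in 2^E of x^(r(E)-r(A)) * y^(|A|-r(A)).
G has 4 vertices, 6 edges. r(E) = 3.
Enumerate all 2^6 = 64 subsets.
Count subsets with r(E)-r(A)=1 and |A|-r(A)=0: 15.

15


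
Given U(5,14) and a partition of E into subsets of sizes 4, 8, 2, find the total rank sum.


r(Ai) = min(|Ai|, 5) for each part.
Sum = min(4,5) + min(8,5) + min(2,5)
    = 4 + 5 + 2
    = 11.

11


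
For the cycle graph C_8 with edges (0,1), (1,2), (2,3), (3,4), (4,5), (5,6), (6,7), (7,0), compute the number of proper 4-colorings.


P(C_8, k) = (k-1)^8 + (-1)^8*(k-1).
P(4) = (3)^8 + 3
= 6561 + 3 = 6564.

6564


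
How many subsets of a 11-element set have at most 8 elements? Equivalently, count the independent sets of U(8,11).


Independent sets of U(8,11) are all subsets of size <= 8.
Count = (11 choose 0) + (11 choose 1) + (11 choose 2) + (11 choose 3) + (11 choose 4) + (11 choose 5) + (11 choose 6) + (11 choose 7) + (11 choose 8)
     = 1 + 11 + 55 + 165 + 330 + 462 + 462 + 330 + 165
     = 1981.

1981


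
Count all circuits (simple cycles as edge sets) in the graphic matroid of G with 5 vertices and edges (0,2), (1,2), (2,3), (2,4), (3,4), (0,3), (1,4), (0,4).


A circuit in a graphic matroid = edge set of a simple cycle.
G has 5 vertices and 8 edges.
Enumerating all minimal edge subsets forming cycles...
Total circuits found: 12.

12


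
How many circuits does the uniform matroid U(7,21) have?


In U(7,21), circuits are the (8)-element subsets.
Any set of 8 elements is dependent, and removing any one element gives
an independent set of size 7, so it is a minimal dependent set.
Number of circuits = C(21,8) = 21! / (8! * 13!) = 203490.

203490


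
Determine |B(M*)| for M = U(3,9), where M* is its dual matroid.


The dual of U(r,n) is U(n-r, n) = U(6,9).
Bases of U(6,9) are all (6)-element subsets.
|B(M*)| = C(9,6) = 84.

84


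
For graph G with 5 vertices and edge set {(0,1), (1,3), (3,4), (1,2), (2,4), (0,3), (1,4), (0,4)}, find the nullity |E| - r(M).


Cycle rank (nullity) = |E| - r(M) = |E| - (|V| - c).
|E| = 8, |V| = 5, c = 1.
Nullity = 8 - (5 - 1) = 8 - 4 = 4.

4


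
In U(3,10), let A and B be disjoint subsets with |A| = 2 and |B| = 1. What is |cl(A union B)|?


|A union B| = 2 + 1 = 3 (disjoint).
In U(3,10), cl(S) = S if |S| < 3, else cl(S) = E.
Since 3 >= 3, cl(A union B) = E.
|cl(A union B)| = 10.

10


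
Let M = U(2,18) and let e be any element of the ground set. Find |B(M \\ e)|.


Deleting e from U(2,18) gives U(2,17) since n > r.
Bases of U(2,17) = (17 choose 2) = 136.

136


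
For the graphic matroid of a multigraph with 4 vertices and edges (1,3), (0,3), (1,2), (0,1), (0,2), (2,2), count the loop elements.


In a graphic matroid, a loop is a self-loop edge (u,u) with rank 0.
Examining all 6 edges for self-loops...
Self-loops found: (2,2)
Number of loops = 1.

1


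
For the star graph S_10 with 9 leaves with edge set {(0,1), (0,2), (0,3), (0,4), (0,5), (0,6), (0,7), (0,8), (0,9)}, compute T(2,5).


A star on 10 vertices is a tree with 9 edges.
T(x,y) = x^(9) for any tree.
T(2,5) = 2^9 = 512.

512


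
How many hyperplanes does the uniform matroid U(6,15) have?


Hyperplanes of U(6,15) are flats of rank 5.
In a uniform matroid, these are exactly the (5)-element subsets.
Count = C(15,5) = 3003.

3003


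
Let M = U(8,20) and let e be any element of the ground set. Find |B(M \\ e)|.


Deleting e from U(8,20) gives U(8,19) since n > r.
Bases of U(8,19) = C(19,8) = 19! / (8! * 11!) = 75582.

75582


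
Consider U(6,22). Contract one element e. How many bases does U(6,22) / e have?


Contracting e from U(6,22) gives U(5,21).
Bases of U(5,21) = C(21,5) = 21! / (5! * 16!) = 20349.

20349


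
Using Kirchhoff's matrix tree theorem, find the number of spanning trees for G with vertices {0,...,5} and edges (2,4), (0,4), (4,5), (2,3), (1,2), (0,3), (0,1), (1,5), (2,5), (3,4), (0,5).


By Kirchhoff's matrix tree theorem, the number of spanning trees equals
the determinant of any cofactor of the Laplacian matrix L.
G has 6 vertices and 11 edges.
Computing the (5 x 5) cofactor determinant gives 224.

224


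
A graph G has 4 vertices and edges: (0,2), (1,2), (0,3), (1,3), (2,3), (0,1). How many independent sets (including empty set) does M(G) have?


An independent set in a graphic matroid is an acyclic edge subset.
G has 4 vertices and 6 edges.
Enumerate all 2^6 = 64 subsets, checking for acyclicity.
Total independent sets = 38.

38


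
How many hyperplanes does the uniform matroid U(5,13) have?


Hyperplanes of U(5,13) are flats of rank 4.
In a uniform matroid, these are exactly the (4)-element subsets.
Count = C(13,4) = (13 * 12 * 11 * 10) / (1 * 2 * 3 * 4) = 715.

715


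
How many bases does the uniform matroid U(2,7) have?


Bases of U(2,7) are all 2-element subsets of the 7-element ground set.
Number of bases = C(7,2).
C(7,2) = (7 * 6) / (1 * 2) = 21.

21


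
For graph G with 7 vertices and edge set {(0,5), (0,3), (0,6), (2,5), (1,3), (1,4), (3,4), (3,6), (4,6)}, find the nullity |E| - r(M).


Cycle rank (nullity) = |E| - r(M) = |E| - (|V| - c).
|E| = 9, |V| = 7, c = 1.
Nullity = 9 - (7 - 1) = 9 - 6 = 3.

3


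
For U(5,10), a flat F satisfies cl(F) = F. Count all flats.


Flats of U(5,10): every subset of size < 5 is a flat, plus E itself.
Count = (10 choose 0) + (10 choose 1) + (10 choose 2) + (10 choose 3) + (10 choose 4) + 1
     = 1 + 10 + 45 + 120 + 210 + 1
     = 387.

387


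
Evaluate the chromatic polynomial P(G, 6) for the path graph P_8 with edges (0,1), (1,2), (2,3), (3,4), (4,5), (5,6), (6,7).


P(P_8, k) = k * (k-1)^(7).
P(6) = 6 * 5^7 = 6 * 78125 = 468750.

468750


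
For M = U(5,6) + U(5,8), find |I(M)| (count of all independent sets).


For a direct sum, |I(M1+M2)| = |I(M1)| * |I(M2)|.
|I(U(5,6))| = sum C(6,k) for k=0..5 = 63.
|I(U(5,8))| = sum C(8,k) for k=0..5 = 219.
Total = 63 * 219 = 13797.

13797


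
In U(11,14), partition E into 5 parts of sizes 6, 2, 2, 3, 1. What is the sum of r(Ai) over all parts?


r(Ai) = min(|Ai|, 11) for each part.
Sum = min(6,11) + min(2,11) + min(2,11) + min(3,11) + min(1,11)
    = 6 + 2 + 2 + 3 + 1
    = 14.

14


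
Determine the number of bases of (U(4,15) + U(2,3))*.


(M1+M2)* = M1* + M2*.
M1* = U(11,15), bases: C(15,11) = 1365.
M2* = U(1,3), bases: C(3,1) = 3.
|B(M*)| = 1365 * 3 = 4095.

4095


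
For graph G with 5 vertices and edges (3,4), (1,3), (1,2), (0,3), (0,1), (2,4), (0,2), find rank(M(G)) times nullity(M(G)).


r(M) = |V| - c = 5 - 1 = 4.
nullity = |E| - r(M) = 7 - 4 = 3.
Product = 4 * 3 = 12.

12


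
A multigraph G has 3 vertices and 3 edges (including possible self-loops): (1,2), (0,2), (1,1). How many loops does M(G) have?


In a graphic matroid, a loop is a self-loop edge (u,u) with rank 0.
Examining all 3 edges for self-loops...
Self-loops found: (1,1)
Number of loops = 1.

1


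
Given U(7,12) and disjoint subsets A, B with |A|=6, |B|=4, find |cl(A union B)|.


|A union B| = 6 + 4 = 10 (disjoint).
In U(7,12), cl(S) = S if |S| < 7, else cl(S) = E.
Since 10 >= 7, cl(A union B) = E.
|cl(A union B)| = 12.

12


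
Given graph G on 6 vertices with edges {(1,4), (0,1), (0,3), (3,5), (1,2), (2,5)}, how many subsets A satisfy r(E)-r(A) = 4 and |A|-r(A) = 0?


R(x,y) = sum over A in 2^E of x^(r(E)-r(A)) * y^(|A|-r(A)).
G has 6 vertices, 6 edges. r(E) = 5.
Enumerate all 2^6 = 64 subsets.
Count subsets with r(E)-r(A)=4 and |A|-r(A)=0: 6.

6


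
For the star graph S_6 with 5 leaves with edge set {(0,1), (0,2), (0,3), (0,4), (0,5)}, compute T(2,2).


A star on 6 vertices is a tree with 5 edges.
T(x,y) = x^(5) for any tree.
T(2,2) = 2^5 = 32.

32


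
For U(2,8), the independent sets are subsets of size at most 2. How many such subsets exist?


Independent sets of U(2,8) are all subsets of size <= 2.
Count = C(8,0) + C(8,1) + C(8,2)
     = 1 + 8 + 28
     = 37.

37


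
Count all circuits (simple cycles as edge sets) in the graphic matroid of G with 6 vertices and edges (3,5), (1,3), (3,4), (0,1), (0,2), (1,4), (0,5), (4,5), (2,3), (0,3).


A circuit in a graphic matroid = edge set of a simple cycle.
G has 6 vertices and 10 edges.
Enumerating all minimal edge subsets forming cycles...
Total circuits found: 20.

20


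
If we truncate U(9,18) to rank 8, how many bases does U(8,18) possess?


Truncating U(9,18) to rank 8 gives U(8,18).
Bases of U(8,18) are all 8-element subsets of 18 elements.
Number of bases = C(18,8) = 18! / (8! * 10!) = 43758.

43758


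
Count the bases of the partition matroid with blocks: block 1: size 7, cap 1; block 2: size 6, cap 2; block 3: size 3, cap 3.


A basis picks exactly ci elements from block i.
Number of bases = product of C(|Si|, ci).
= C(7,1) * C(6,2) * C(3,3)
= 7 * 15 * 1
= 105.

105


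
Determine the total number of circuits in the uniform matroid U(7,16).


In U(7,16), circuits are the (8)-element subsets.
Any set of 8 elements is dependent, and removing any one element gives
an independent set of size 7, so it is a minimal dependent set.
Number of circuits = (16 choose 8) = 12870.

12870


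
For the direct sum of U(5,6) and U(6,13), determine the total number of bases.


Bases of a direct sum M1 + M2: |B| = |B(M1)| * |B(M2)|.
|B(U(5,6))| = C(6,5) = 6.
|B(U(6,13))| = C(13,6) = 1716.
Total bases = 6 * 1716 = 10296.

10296


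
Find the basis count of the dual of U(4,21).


The dual of U(r,n) is U(n-r, n) = U(17,21).
Bases of U(17,21) are all (17)-element subsets.
|B(M*)| = (21 choose 17) = 5985.

5985


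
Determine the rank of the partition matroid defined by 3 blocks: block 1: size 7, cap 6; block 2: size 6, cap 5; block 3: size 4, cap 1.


Rank of a partition matroid = sum of min(|Si|, ci) for each block.
= min(7,6) + min(6,5) + min(4,1)
= 6 + 5 + 1
= 12.

12


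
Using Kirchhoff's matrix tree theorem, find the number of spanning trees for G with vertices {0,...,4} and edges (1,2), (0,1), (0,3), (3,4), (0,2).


By Kirchhoff's matrix tree theorem, the number of spanning trees equals
the determinant of any cofactor of the Laplacian matrix L.
G has 5 vertices and 5 edges.
Computing the (4 x 4) cofactor determinant gives 3.

3


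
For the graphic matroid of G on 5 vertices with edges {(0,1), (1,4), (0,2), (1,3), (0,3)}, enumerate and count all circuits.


A circuit in a graphic matroid = edge set of a simple cycle.
G has 5 vertices and 5 edges.
Enumerating all minimal edge subsets forming cycles...
Total circuits found: 1.

1


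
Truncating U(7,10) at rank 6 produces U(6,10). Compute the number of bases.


Truncating U(7,10) to rank 6 gives U(6,10).
Bases of U(6,10) are all 6-element subsets of 10 elements.
Number of bases = C(10,6) = 210.

210


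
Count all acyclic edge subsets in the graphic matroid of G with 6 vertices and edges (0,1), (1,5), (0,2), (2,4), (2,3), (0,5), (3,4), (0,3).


An independent set in a graphic matroid is an acyclic edge subset.
G has 6 vertices and 8 edges.
Enumerate all 2^8 = 256 subsets, checking for acyclicity.
Total independent sets = 168.

168


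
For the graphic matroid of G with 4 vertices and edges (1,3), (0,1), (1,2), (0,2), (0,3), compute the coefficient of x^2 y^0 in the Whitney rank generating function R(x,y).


R(x,y) = sum over A in 2^E of x^(r(E)-r(A)) * y^(|A|-r(A)).
G has 4 vertices, 5 edges. r(E) = 3.
Enumerate all 2^5 = 32 subsets.
Count subsets with r(E)-r(A)=2 and |A|-r(A)=0: 5.

5


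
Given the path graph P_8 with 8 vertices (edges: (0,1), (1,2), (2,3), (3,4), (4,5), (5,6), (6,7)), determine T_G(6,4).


A path on 8 vertices is a tree with 7 edges.
T(x,y) = x^(7) for any tree.
T(6,4) = 6^7 = 279936.

279936


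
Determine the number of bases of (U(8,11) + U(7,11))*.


(M1+M2)* = M1* + M2*.
M1* = U(3,11), bases: C(11,3) = 165.
M2* = U(4,11), bases: C(11,4) = 330.
|B(M*)| = 165 * 330 = 54450.

54450


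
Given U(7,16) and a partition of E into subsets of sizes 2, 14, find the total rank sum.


r(Ai) = min(|Ai|, 7) for each part.
Sum = min(2,7) + min(14,7)
    = 2 + 7
    = 9.

9


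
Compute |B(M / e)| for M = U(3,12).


Contracting e from U(3,12) gives U(2,11).
Bases of U(2,11) = C(11,2) = 11! / (2! * 9!) = 55.

55


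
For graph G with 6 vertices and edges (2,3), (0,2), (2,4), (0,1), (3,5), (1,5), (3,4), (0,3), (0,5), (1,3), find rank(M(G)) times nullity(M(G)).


r(M) = |V| - c = 6 - 1 = 5.
nullity = |E| - r(M) = 10 - 5 = 5.
Product = 5 * 5 = 25.

25


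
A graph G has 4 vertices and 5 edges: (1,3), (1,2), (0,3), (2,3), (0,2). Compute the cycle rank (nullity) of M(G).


Cycle rank (nullity) = |E| - r(M) = |E| - (|V| - c).
|E| = 5, |V| = 4, c = 1.
Nullity = 5 - (4 - 1) = 5 - 3 = 2.

2


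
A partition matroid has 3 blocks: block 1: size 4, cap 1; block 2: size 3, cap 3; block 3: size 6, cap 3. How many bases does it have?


A basis picks exactly ci elements from block i.
Number of bases = product of C(|Si|, ci).
= C(4,1) * C(3,3) * C(6,3)
= 4 * 1 * 20
= 80.

80


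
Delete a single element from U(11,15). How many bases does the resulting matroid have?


Deleting e from U(11,15) gives U(11,14) since n > r.
Bases of U(11,14) = C(14,11) = 14! / (11! * 3!) = 364.

364


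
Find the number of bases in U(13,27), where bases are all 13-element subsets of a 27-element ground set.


Bases of U(13,27) are all 13-element subsets of the 27-element ground set.
Number of bases = C(27,13).
(27 choose 13) = 20058300.

20058300


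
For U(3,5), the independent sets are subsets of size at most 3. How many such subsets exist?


Independent sets of U(3,5) are all subsets of size <= 3.
Count = (5 choose 0) + (5 choose 1) + (5 choose 2) + (5 choose 3)
     = 1 + 5 + 10 + 10
     = 26.

26


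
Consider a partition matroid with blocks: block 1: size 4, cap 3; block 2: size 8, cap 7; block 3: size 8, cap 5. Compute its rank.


Rank of a partition matroid = sum of min(|Si|, ci) for each block.
= min(4,3) + min(8,7) + min(8,5)
= 3 + 7 + 5
= 15.

15


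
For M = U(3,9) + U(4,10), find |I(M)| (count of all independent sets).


For a direct sum, |I(M1+M2)| = |I(M1)| * |I(M2)|.
|I(U(3,9))| = sum C(9,k) for k=0..3 = 130.
|I(U(4,10))| = sum C(10,k) for k=0..4 = 386.
Total = 130 * 386 = 50180.

50180


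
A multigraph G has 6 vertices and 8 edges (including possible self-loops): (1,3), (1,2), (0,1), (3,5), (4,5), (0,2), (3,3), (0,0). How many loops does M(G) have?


In a graphic matroid, a loop is a self-loop edge (u,u) with rank 0.
Examining all 8 edges for self-loops...
Self-loops found: (3,3), (0,0)
Number of loops = 2.

2


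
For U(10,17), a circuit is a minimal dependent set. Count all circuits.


In U(10,17), circuits are the (11)-element subsets.
Any set of 11 elements is dependent, and removing any one element gives
an independent set of size 10, so it is a minimal dependent set.
Number of circuits = C(17,11) = 17! / (11! * 6!) = 12376.

12376


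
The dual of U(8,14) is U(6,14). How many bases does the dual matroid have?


The dual of U(r,n) is U(n-r, n) = U(6,14).
Bases of U(6,14) are all (6)-element subsets.
|B(M*)| = C(14,6) = 14! / (6! * 8!) = 3003.

3003


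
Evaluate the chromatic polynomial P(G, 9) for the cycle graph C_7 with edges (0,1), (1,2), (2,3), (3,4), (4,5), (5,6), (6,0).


P(C_7, k) = (k-1)^7 + (-1)^7*(k-1).
P(9) = (8)^7 - 8
= 2097152 - 8 = 2097144.

2097144


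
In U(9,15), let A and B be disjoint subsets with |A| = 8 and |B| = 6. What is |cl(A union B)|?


|A union B| = 8 + 6 = 14 (disjoint).
In U(9,15), cl(S) = S if |S| < 9, else cl(S) = E.
Since 14 >= 9, cl(A union B) = E.
|cl(A union B)| = 15.

15


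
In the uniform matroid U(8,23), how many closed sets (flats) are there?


Flats of U(8,23): every subset of size < 8 is a flat, plus E itself.
Count = (23 choose 0) + (23 choose 1) + (23 choose 2) + (23 choose 3) + (23 choose 4) + (23 choose 5) + (23 choose 6) + (23 choose 7) + 1
     = 1 + 23 + 253 + 1771 + 8855 + 33649 + 100947 + 245157 + 1
     = 390657.

390657


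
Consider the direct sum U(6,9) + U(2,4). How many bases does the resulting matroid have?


Bases of a direct sum M1 + M2: |B| = |B(M1)| * |B(M2)|.
|B(U(6,9))| = C(9,6) = 84.
|B(U(2,4))| = C(4,2) = 6.
Total bases = 84 * 6 = 504.

504


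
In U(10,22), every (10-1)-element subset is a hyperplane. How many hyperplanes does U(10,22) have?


Hyperplanes of U(10,22) are flats of rank 9.
In a uniform matroid, these are exactly the (9)-element subsets.
Count = (22 choose 9) = 497420.

497420


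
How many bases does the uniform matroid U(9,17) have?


Bases of U(9,17) are all 9-element subsets of the 17-element ground set.
Number of bases = C(17,9).
C(17,9) = 17! / (9! * 8!) = 24310.

24310


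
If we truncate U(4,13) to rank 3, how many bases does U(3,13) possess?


Truncating U(4,13) to rank 3 gives U(3,13).
Bases of U(3,13) are all 3-element subsets of 13 elements.
Number of bases = (13 choose 3) = 286.

286


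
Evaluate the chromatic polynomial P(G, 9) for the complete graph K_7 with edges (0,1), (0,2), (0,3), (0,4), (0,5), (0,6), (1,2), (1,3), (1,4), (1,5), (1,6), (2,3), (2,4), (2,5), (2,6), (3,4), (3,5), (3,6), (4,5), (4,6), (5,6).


P(K_7, k) = k(k-1)(k-2)...(k-6).
P(9) = (9) * (8) * (7) * (6) * (5) * (4) * (3) = 181440.

181440


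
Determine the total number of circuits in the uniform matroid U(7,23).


In U(7,23), circuits are the (8)-element subsets.
Any set of 8 elements is dependent, and removing any one element gives
an independent set of size 7, so it is a minimal dependent set.
Number of circuits = C(23,8) = 490314.

490314


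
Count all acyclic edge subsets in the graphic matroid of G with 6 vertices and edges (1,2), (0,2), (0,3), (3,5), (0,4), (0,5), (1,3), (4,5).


An independent set in a graphic matroid is an acyclic edge subset.
G has 6 vertices and 8 edges.
Enumerate all 2^8 = 256 subsets, checking for acyclicity.
Total independent sets = 178.

178


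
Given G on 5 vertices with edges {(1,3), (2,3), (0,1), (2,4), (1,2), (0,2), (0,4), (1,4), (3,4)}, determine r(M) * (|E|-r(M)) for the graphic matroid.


r(M) = |V| - c = 5 - 1 = 4.
nullity = |E| - r(M) = 9 - 4 = 5.
Product = 4 * 5 = 20.

20


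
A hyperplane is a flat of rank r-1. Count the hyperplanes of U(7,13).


Hyperplanes of U(7,13) are flats of rank 6.
In a uniform matroid, these are exactly the (6)-element subsets.
Count = (13 choose 6) = 1716.

1716


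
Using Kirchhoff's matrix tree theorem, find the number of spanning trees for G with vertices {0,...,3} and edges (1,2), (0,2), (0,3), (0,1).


By Kirchhoff's matrix tree theorem, the number of spanning trees equals
the determinant of any cofactor of the Laplacian matrix L.
G has 4 vertices and 4 edges.
Computing the (3 x 3) cofactor determinant gives 3.

3


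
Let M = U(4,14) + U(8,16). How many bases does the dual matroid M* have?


(M1+M2)* = M1* + M2*.
M1* = U(10,14), bases: C(14,10) = 1001.
M2* = U(8,16), bases: C(16,8) = 12870.
|B(M*)| = 1001 * 12870 = 12882870.

12882870


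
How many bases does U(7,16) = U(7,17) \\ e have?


Deleting e from U(7,17) gives U(7,16) since n > r.
Bases of U(7,16) = (16 choose 7) = 11440.

11440


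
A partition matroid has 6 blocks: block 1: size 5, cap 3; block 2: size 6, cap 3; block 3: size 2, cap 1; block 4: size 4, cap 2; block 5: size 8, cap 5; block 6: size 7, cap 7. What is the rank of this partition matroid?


Rank of a partition matroid = sum of min(|Si|, ci) for each block.
= min(5,3) + min(6,3) + min(2,1) + min(4,2) + min(8,5) + min(7,7)
= 3 + 3 + 1 + 2 + 5 + 7
= 21.

21


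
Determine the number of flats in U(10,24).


Flats of U(10,24): every subset of size < 10 is a flat, plus E itself.
Count = C(24,0) + C(24,1) + C(24,2) + C(24,3) + C(24,4) + C(24,5) + C(24,6) + C(24,7) + C(24,8) + C(24,9) + 1
     = 1 + 24 + 276 + 2024 + 10626 + 42504 + 134596 + 346104 + 735471 + 1307504 + 1
     = 2579131.

2579131


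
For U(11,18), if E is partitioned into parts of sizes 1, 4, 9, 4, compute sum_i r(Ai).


r(Ai) = min(|Ai|, 11) for each part.
Sum = min(1,11) + min(4,11) + min(9,11) + min(4,11)
    = 1 + 4 + 9 + 4
    = 18.

18


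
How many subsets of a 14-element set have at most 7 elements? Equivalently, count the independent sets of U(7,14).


Independent sets of U(7,14) are all subsets of size <= 7.
Count = C(14,0) + C(14,1) + C(14,2) + C(14,3) + C(14,4) + C(14,5) + C(14,6) + C(14,7)
     = 1 + 14 + 91 + 364 + 1001 + 2002 + 3003 + 3432
     = 9908.

9908


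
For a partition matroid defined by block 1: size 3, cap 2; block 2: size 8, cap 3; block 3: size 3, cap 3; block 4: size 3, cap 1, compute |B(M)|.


A basis picks exactly ci elements from block i.
Number of bases = product of C(|Si|, ci).
= C(3,2) * C(8,3) * C(3,3) * C(3,1)
= 3 * 56 * 1 * 3
= 504.

504


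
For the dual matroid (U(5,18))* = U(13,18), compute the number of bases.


The dual of U(r,n) is U(n-r, n) = U(13,18).
Bases of U(13,18) are all (13)-element subsets.
|B(M*)| = C(18,13) = 18! / (13! * 5!) = 8568.

8568


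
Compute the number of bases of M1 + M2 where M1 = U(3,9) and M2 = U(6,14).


Bases of a direct sum M1 + M2: |B| = |B(M1)| * |B(M2)|.
|B(U(3,9))| = C(9,3) = 84.
|B(U(6,14))| = C(14,6) = 3003.
Total bases = 84 * 3003 = 252252.

252252


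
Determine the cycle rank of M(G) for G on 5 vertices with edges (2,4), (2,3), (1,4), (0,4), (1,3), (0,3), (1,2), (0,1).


Cycle rank (nullity) = |E| - r(M) = |E| - (|V| - c).
|E| = 8, |V| = 5, c = 1.
Nullity = 8 - (5 - 1) = 8 - 4 = 4.

4


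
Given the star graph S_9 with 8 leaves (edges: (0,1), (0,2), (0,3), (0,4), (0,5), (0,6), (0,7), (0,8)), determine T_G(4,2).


A star on 9 vertices is a tree with 8 edges.
T(x,y) = x^(8) for any tree.
T(4,2) = 4^8 = 65536.

65536


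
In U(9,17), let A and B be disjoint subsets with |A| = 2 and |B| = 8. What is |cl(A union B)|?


|A union B| = 2 + 8 = 10 (disjoint).
In U(9,17), cl(S) = S if |S| < 9, else cl(S) = E.
Since 10 >= 9, cl(A union B) = E.
|cl(A union B)| = 17.

17


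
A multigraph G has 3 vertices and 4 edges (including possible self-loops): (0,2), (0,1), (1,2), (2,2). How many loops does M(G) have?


In a graphic matroid, a loop is a self-loop edge (u,u) with rank 0.
Examining all 4 edges for self-loops...
Self-loops found: (2,2)
Number of loops = 1.

1


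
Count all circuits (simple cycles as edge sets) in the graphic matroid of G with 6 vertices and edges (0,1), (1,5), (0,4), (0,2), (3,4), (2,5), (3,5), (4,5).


A circuit in a graphic matroid = edge set of a simple cycle.
G has 6 vertices and 8 edges.
Enumerating all minimal edge subsets forming cycles...
Total circuits found: 6.

6


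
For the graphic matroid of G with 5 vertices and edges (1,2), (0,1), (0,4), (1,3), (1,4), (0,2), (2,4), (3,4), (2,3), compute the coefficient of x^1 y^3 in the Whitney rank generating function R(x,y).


R(x,y) = sum over A in 2^E of x^(r(E)-r(A)) * y^(|A|-r(A)).
G has 5 vertices, 9 edges. r(E) = 4.
Enumerate all 2^9 = 512 subsets.
Count subsets with r(E)-r(A)=1 and |A|-r(A)=3: 2.

2


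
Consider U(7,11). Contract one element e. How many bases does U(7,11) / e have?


Contracting e from U(7,11) gives U(6,10).
Bases of U(6,10) = (10 choose 6) = 210.

210


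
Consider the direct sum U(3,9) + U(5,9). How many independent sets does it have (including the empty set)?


For a direct sum, |I(M1+M2)| = |I(M1)| * |I(M2)|.
|I(U(3,9))| = sum C(9,k) for k=0..3 = 130.
|I(U(5,9))| = sum C(9,k) for k=0..5 = 382.
Total = 130 * 382 = 49660.

49660


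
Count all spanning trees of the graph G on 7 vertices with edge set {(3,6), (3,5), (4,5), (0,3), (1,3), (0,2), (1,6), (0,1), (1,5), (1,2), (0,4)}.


By Kirchhoff's matrix tree theorem, the number of spanning trees equals
the determinant of any cofactor of the Laplacian matrix L.
G has 7 vertices and 11 edges.
Computing the (6 x 6) cofactor determinant gives 151.

151


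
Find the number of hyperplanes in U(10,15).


Hyperplanes of U(10,15) are flats of rank 9.
In a uniform matroid, these are exactly the (9)-element subsets.
Count = C(15,9) = 15! / (9! * 6!) = 5005.

5005
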